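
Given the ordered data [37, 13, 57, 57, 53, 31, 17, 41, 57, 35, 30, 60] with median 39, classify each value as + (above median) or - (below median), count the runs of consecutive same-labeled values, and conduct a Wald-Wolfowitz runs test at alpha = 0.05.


Step 1: Compute median = 39; label A = above, B = below.
Labels in order: BBAAABBAABBA  (n_A = 6, n_B = 6)
Step 2: Count runs R = 6.
Step 3: Under H0 (random ordering), E[R] = 2*n_A*n_B/(n_A+n_B) + 1 = 2*6*6/12 + 1 = 7.0000.
        Var[R] = 2*n_A*n_B*(2*n_A*n_B - n_A - n_B) / ((n_A+n_B)^2 * (n_A+n_B-1)) = 4320/1584 = 2.7273.
        SD[R] = 1.6514.
Step 4: Continuity-corrected z = (R + 0.5 - E[R]) / SD[R] = (6 + 0.5 - 7.0000) / 1.6514 = -0.3028.
Step 5: Two-sided p-value via normal approximation = 2*(1 - Phi(|z|)) = 0.762069.
Step 6: alpha = 0.05. fail to reject H0.

R = 6, z = -0.3028, p = 0.762069, fail to reject H0.


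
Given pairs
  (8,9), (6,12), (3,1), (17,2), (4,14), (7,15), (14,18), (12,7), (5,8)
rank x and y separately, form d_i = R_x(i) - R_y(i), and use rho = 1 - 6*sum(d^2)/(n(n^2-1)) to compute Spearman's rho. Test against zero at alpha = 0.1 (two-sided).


Step 1: Rank x and y separately (midranks; no ties here).
rank(x): 8->6, 6->4, 3->1, 17->9, 4->2, 7->5, 14->8, 12->7, 5->3
rank(y): 9->5, 12->6, 1->1, 2->2, 14->7, 15->8, 18->9, 7->3, 8->4
Step 2: d_i = R_x(i) - R_y(i); compute d_i^2.
  (6-5)^2=1, (4-6)^2=4, (1-1)^2=0, (9-2)^2=49, (2-7)^2=25, (5-8)^2=9, (8-9)^2=1, (7-3)^2=16, (3-4)^2=1
sum(d^2) = 106.
Step 3: rho = 1 - 6*106 / (9*(9^2 - 1)) = 1 - 636/720 = 0.116667.
Step 4: Under H0, t = rho * sqrt((n-2)/(1-rho^2)) = 0.3108 ~ t(7).
Step 5: Two-sided p-value from the t-distribution with 7 df = 0.765008.
Step 6: alpha = 0.1. fail to reject H0.

rho = 0.1167, p = 0.765008, fail to reject H0 at alpha = 0.1.


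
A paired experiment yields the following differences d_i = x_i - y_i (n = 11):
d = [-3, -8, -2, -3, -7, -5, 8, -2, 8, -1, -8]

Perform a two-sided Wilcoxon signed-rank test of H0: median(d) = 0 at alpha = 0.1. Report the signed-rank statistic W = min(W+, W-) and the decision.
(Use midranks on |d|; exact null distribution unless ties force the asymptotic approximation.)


Step 1: Drop any zero differences (none here) and take |d_i|.
|d| = [3, 8, 2, 3, 7, 5, 8, 2, 8, 1, 8]
Step 2: Midrank |d_i| (ties get averaged ranks).
ranks: |3|->4.5, |8|->9.5, |2|->2.5, |3|->4.5, |7|->7, |5|->6, |8|->9.5, |2|->2.5, |8|->9.5, |1|->1, |8|->9.5
Step 3: Attach original signs; sum ranks with positive sign and with negative sign.
W+ = 9.5 + 9.5 = 19
W- = 4.5 + 9.5 + 2.5 + 4.5 + 7 + 6 + 2.5 + 1 + 9.5 = 47
(Check: W+ + W- = 66 should equal n(n+1)/2 = 66.)
Step 4: Test statistic W = min(W+, W-) = 19.
Step 5: Ties in |d|, so use the tie-corrected normal approximation.
        E[W] = n(n+1)/4 = 11*12/4 = 33.
        Tie groups: |d|=2 (t=2), |d|=3 (t=2), |d|=8 (t=4); sum(t^3 - t) = 72.
        Var[W] = n(n+1)(2n+1)/24 - sum(t^3-t)/48 = 3036/24 - 72/48 = 125.
        z = (W - E[W]) / sqrt(Var[W]) = (19 - 33) / 11.1803 = -1.2522.
        Two-sided p = 2*Phi(z) = 0.210498.
Step 6: alpha = 0.1. fail to reject H0.

W+ = 19, W- = 47, W = min = 19, p = 0.210498, fail to reject H0.


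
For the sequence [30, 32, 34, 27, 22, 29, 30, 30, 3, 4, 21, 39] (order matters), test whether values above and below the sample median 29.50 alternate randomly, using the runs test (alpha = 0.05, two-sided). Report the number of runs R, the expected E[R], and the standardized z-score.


Step 1: Compute median = 29.50; label A = above, B = below.
Labels in order: AAABBBAABBBA  (n_A = 6, n_B = 6)
Step 2: Count runs R = 5.
Step 3: Under H0 (random ordering), E[R] = 2*n_A*n_B/(n_A+n_B) + 1 = 2*6*6/12 + 1 = 7.0000.
        Var[R] = 2*n_A*n_B*(2*n_A*n_B - n_A - n_B) / ((n_A+n_B)^2 * (n_A+n_B-1)) = 4320/1584 = 2.7273.
        SD[R] = 1.6514.
Step 4: Continuity-corrected z = (R + 0.5 - E[R]) / SD[R] = (5 + 0.5 - 7.0000) / 1.6514 = -0.9083.
Step 5: Two-sided p-value via normal approximation = 2*(1 - Phi(|z|)) = 0.363722.
Step 6: alpha = 0.05. fail to reject H0.

R = 5, z = -0.9083, p = 0.363722, fail to reject H0.


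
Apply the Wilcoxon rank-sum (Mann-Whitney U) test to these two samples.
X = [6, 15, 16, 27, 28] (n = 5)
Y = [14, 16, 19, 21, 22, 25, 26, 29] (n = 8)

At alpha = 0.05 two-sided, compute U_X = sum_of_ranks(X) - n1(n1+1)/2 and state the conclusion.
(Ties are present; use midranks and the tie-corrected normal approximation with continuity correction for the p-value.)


Step 1: Combine and sort all 13 observations; assign midranks.
sorted (value, group): (6,X), (14,Y), (15,X), (16,X), (16,Y), (19,Y), (21,Y), (22,Y), (25,Y), (26,Y), (27,X), (28,X), (29,Y)
ranks: 6->1, 14->2, 15->3, 16->4.5, 16->4.5, 19->6, 21->7, 22->8, 25->9, 26->10, 27->11, 28->12, 29->13
Step 2: Rank sum for X: R1 = 1 + 3 + 4.5 + 11 + 12 = 31.5.
Step 3: U_X = R1 - n1(n1+1)/2 = 31.5 - 5*6/2 = 31.5 - 15 = 16.5.
       U_Y = n1*n2 - U_X = 40 - 16.5 = 23.5.
Step 4: Ties are present, so use the tie-corrected normal approximation (with continuity correction) for the p-value.
Step 5: p-value = 0.660111; compare to alpha = 0.05. fail to reject H0.

U_X = 16.5, p = 0.660111, fail to reject H0 at alpha = 0.05.


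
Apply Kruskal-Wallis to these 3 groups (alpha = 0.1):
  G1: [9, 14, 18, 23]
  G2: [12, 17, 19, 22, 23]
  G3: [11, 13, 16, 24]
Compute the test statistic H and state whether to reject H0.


Step 1: Combine all N = 13 observations and assign midranks.
sorted (value, group, rank): (9,G1,1), (11,G3,2), (12,G2,3), (13,G3,4), (14,G1,5), (16,G3,6), (17,G2,7), (18,G1,8), (19,G2,9), (22,G2,10), (23,G1,11.5), (23,G2,11.5), (24,G3,13)
Step 2: Sum ranks within each group.
R_1 = 25.5 (n_1 = 4)
R_2 = 40.5 (n_2 = 5)
R_3 = 25 (n_3 = 4)
Step 3: H = 12/(N(N+1)) * sum(R_i^2/n_i) - 3(N+1)
     = 12/(13*14) * (25.5^2/4 + 40.5^2/5 + 25^2/4) - 3*14
     = 0.065934 * 646.862 - 42
     = 0.650275.
Step 4: Ties present; correction factor C = 1 - 6/(13^3 - 13) = 0.997253. Corrected H = 0.650275 / 0.997253 = 0.652066.
Step 5: Under H0, H ~ chi^2(2); p-value = 0.721781.
Step 6: alpha = 0.1. fail to reject H0.

H = 0.6521, df = 2, p = 0.721781, fail to reject H0.


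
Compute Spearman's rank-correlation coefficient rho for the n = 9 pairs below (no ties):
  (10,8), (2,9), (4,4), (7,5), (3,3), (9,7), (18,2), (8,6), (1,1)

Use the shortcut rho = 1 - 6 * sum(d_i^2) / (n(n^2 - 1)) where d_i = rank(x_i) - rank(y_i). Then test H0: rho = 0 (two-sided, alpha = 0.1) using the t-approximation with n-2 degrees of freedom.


Step 1: Rank x and y separately (midranks; no ties here).
rank(x): 10->8, 2->2, 4->4, 7->5, 3->3, 9->7, 18->9, 8->6, 1->1
rank(y): 8->8, 9->9, 4->4, 5->5, 3->3, 7->7, 2->2, 6->6, 1->1
Step 2: d_i = R_x(i) - R_y(i); compute d_i^2.
  (8-8)^2=0, (2-9)^2=49, (4-4)^2=0, (5-5)^2=0, (3-3)^2=0, (7-7)^2=0, (9-2)^2=49, (6-6)^2=0, (1-1)^2=0
sum(d^2) = 98.
Step 3: rho = 1 - 6*98 / (9*(9^2 - 1)) = 1 - 588/720 = 0.183333.
Step 4: Under H0, t = rho * sqrt((n-2)/(1-rho^2)) = 0.4934 ~ t(7).
Step 5: Two-sided p-value from the t-distribution with 7 df = 0.636820.
Step 6: alpha = 0.1. fail to reject H0.

rho = 0.1833, p = 0.636820, fail to reject H0 at alpha = 0.1.


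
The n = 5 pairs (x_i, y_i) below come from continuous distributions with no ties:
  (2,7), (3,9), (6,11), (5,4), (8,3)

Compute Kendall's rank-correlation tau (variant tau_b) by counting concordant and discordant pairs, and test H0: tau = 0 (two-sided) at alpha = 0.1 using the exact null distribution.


Step 1: Enumerate the 10 unordered pairs (i,j) with i<j and classify each by sign(x_j-x_i) * sign(y_j-y_i).
  (1,2):dx=+1,dy=+2->C; (1,3):dx=+4,dy=+4->C; (1,4):dx=+3,dy=-3->D; (1,5):dx=+6,dy=-4->D
  (2,3):dx=+3,dy=+2->C; (2,4):dx=+2,dy=-5->D; (2,5):dx=+5,dy=-6->D; (3,4):dx=-1,dy=-7->C
  (3,5):dx=+2,dy=-8->D; (4,5):dx=+3,dy=-1->D
Step 2: C = 4, D = 6, total pairs = 10.
Step 3: tau = (C - D)/(n(n-1)/2) = (4 - 6)/10 = -0.200000.
Step 4: Exact two-sided p-value (enumerate n! = 120 permutations of y under H0): p = 0.816667.
Step 5: alpha = 0.1. fail to reject H0.

tau_b = -0.2000 (C=4, D=6), p = 0.816667, fail to reject H0.


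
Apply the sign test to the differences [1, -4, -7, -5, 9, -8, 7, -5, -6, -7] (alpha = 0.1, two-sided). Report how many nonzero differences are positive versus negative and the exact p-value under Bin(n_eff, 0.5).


Step 1: Discard zero differences. Original n = 10; n_eff = number of nonzero differences = 10.
Nonzero differences (with sign): +1, -4, -7, -5, +9, -8, +7, -5, -6, -7
Step 2: Count signs: positive = 3, negative = 7.
Step 3: Under H0: P(positive) = 0.5, so the number of positives S ~ Bin(10, 0.5).
Step 4: Two-sided exact p-value = sum of Bin(10,0.5) probabilities at or below the observed probability = 0.343750.
Step 5: alpha = 0.1. fail to reject H0.

n_eff = 10, pos = 3, neg = 7, p = 0.343750, fail to reject H0.


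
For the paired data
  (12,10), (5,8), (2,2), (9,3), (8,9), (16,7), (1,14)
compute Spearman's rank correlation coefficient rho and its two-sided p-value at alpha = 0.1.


Step 1: Rank x and y separately (midranks; no ties here).
rank(x): 12->6, 5->3, 2->2, 9->5, 8->4, 16->7, 1->1
rank(y): 10->6, 8->4, 2->1, 3->2, 9->5, 7->3, 14->7
Step 2: d_i = R_x(i) - R_y(i); compute d_i^2.
  (6-6)^2=0, (3-4)^2=1, (2-1)^2=1, (5-2)^2=9, (4-5)^2=1, (7-3)^2=16, (1-7)^2=36
sum(d^2) = 64.
Step 3: rho = 1 - 6*64 / (7*(7^2 - 1)) = 1 - 384/336 = -0.142857.
Step 4: Under H0, t = rho * sqrt((n-2)/(1-rho^2)) = -0.3227 ~ t(5).
Step 5: Two-sided p-value from the t-distribution with 5 df = 0.759945.
Step 6: alpha = 0.1. fail to reject H0.

rho = -0.1429, p = 0.759945, fail to reject H0 at alpha = 0.1.


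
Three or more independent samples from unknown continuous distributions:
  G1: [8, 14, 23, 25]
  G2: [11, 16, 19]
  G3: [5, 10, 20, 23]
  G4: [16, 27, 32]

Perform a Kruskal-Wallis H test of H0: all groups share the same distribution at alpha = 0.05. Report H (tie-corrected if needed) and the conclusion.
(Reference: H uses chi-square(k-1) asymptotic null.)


Step 1: Combine all N = 14 observations and assign midranks.
sorted (value, group, rank): (5,G3,1), (8,G1,2), (10,G3,3), (11,G2,4), (14,G1,5), (16,G2,6.5), (16,G4,6.5), (19,G2,8), (20,G3,9), (23,G1,10.5), (23,G3,10.5), (25,G1,12), (27,G4,13), (32,G4,14)
Step 2: Sum ranks within each group.
R_1 = 29.5 (n_1 = 4)
R_2 = 18.5 (n_2 = 3)
R_3 = 23.5 (n_3 = 4)
R_4 = 33.5 (n_4 = 3)
Step 3: H = 12/(N(N+1)) * sum(R_i^2/n_i) - 3(N+1)
     = 12/(14*15) * (29.5^2/4 + 18.5^2/3 + 23.5^2/4 + 33.5^2/3) - 3*15
     = 0.057143 * 843.792 - 45
     = 3.216667.
Step 4: Ties present; correction factor C = 1 - 12/(14^3 - 14) = 0.995604. Corrected H = 3.216667 / 0.995604 = 3.230868.
Step 5: Under H0, H ~ chi^2(3); p-value = 0.357381.
Step 6: alpha = 0.05. fail to reject H0.

H = 3.2309, df = 3, p = 0.357381, fail to reject H0.


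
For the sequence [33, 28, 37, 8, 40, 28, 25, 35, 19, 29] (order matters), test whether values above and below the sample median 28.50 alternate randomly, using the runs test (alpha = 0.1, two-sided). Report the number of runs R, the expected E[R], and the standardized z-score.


Step 1: Compute median = 28.50; label A = above, B = below.
Labels in order: ABABABBABA  (n_A = 5, n_B = 5)
Step 2: Count runs R = 9.
Step 3: Under H0 (random ordering), E[R] = 2*n_A*n_B/(n_A+n_B) + 1 = 2*5*5/10 + 1 = 6.0000.
        Var[R] = 2*n_A*n_B*(2*n_A*n_B - n_A - n_B) / ((n_A+n_B)^2 * (n_A+n_B-1)) = 2000/900 = 2.2222.
        SD[R] = 1.4907.
Step 4: Continuity-corrected z = (R - 0.5 - E[R]) / SD[R] = (9 - 0.5 - 6.0000) / 1.4907 = 1.6771.
Step 5: Two-sided p-value via normal approximation = 2*(1 - Phi(|z|)) = 0.093533.
Step 6: alpha = 0.1. reject H0.

R = 9, z = 1.6771, p = 0.093533, reject H0.


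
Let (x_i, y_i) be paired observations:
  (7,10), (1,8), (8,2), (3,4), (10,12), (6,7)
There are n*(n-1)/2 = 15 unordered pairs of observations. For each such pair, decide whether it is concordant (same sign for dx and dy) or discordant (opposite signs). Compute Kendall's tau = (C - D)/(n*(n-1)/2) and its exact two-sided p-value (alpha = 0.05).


Step 1: Enumerate the 15 unordered pairs (i,j) with i<j and classify each by sign(x_j-x_i) * sign(y_j-y_i).
  (1,2):dx=-6,dy=-2->C; (1,3):dx=+1,dy=-8->D; (1,4):dx=-4,dy=-6->C; (1,5):dx=+3,dy=+2->C
  (1,6):dx=-1,dy=-3->C; (2,3):dx=+7,dy=-6->D; (2,4):dx=+2,dy=-4->D; (2,5):dx=+9,dy=+4->C
  (2,6):dx=+5,dy=-1->D; (3,4):dx=-5,dy=+2->D; (3,5):dx=+2,dy=+10->C; (3,6):dx=-2,dy=+5->D
  (4,5):dx=+7,dy=+8->C; (4,6):dx=+3,dy=+3->C; (5,6):dx=-4,dy=-5->C
Step 2: C = 9, D = 6, total pairs = 15.
Step 3: tau = (C - D)/(n(n-1)/2) = (9 - 6)/15 = 0.200000.
Step 4: Exact two-sided p-value (enumerate n! = 720 permutations of y under H0): p = 0.719444.
Step 5: alpha = 0.05. fail to reject H0.

tau_b = 0.2000 (C=9, D=6), p = 0.719444, fail to reject H0.


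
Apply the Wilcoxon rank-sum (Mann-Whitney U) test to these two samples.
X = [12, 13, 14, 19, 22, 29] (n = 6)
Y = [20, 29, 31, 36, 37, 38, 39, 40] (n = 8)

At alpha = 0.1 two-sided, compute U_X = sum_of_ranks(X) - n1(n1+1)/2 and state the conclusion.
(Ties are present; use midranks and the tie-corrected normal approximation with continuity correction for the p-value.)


Step 1: Combine and sort all 14 observations; assign midranks.
sorted (value, group): (12,X), (13,X), (14,X), (19,X), (20,Y), (22,X), (29,X), (29,Y), (31,Y), (36,Y), (37,Y), (38,Y), (39,Y), (40,Y)
ranks: 12->1, 13->2, 14->3, 19->4, 20->5, 22->6, 29->7.5, 29->7.5, 31->9, 36->10, 37->11, 38->12, 39->13, 40->14
Step 2: Rank sum for X: R1 = 1 + 2 + 3 + 4 + 6 + 7.5 = 23.5.
Step 3: U_X = R1 - n1(n1+1)/2 = 23.5 - 6*7/2 = 23.5 - 21 = 2.5.
       U_Y = n1*n2 - U_X = 48 - 2.5 = 45.5.
Step 4: Ties are present, so use the tie-corrected normal approximation (with continuity correction) for the p-value.
Step 5: p-value = 0.006646; compare to alpha = 0.1. reject H0.

U_X = 2.5, p = 0.006646, reject H0 at alpha = 0.1.


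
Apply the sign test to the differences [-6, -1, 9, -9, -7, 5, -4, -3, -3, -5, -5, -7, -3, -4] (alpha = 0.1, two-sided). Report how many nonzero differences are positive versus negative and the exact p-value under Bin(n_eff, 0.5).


Step 1: Discard zero differences. Original n = 14; n_eff = number of nonzero differences = 14.
Nonzero differences (with sign): -6, -1, +9, -9, -7, +5, -4, -3, -3, -5, -5, -7, -3, -4
Step 2: Count signs: positive = 2, negative = 12.
Step 3: Under H0: P(positive) = 0.5, so the number of positives S ~ Bin(14, 0.5).
Step 4: Two-sided exact p-value = sum of Bin(14,0.5) probabilities at or below the observed probability = 0.012939.
Step 5: alpha = 0.1. reject H0.

n_eff = 14, pos = 2, neg = 12, p = 0.012939, reject H0.


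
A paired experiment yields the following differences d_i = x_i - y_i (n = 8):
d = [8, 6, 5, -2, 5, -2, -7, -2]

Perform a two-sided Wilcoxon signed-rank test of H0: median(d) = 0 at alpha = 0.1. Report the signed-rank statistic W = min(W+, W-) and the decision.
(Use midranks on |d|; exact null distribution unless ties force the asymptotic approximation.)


Step 1: Drop any zero differences (none here) and take |d_i|.
|d| = [8, 6, 5, 2, 5, 2, 7, 2]
Step 2: Midrank |d_i| (ties get averaged ranks).
ranks: |8|->8, |6|->6, |5|->4.5, |2|->2, |5|->4.5, |2|->2, |7|->7, |2|->2
Step 3: Attach original signs; sum ranks with positive sign and with negative sign.
W+ = 8 + 6 + 4.5 + 4.5 = 23
W- = 2 + 2 + 7 + 2 = 13
(Check: W+ + W- = 36 should equal n(n+1)/2 = 36.)
Step 4: Test statistic W = min(W+, W-) = 13.
Step 5: Ties in |d|, so use the tie-corrected normal approximation.
        E[W] = n(n+1)/4 = 8*9/4 = 18.
        Tie groups: |d|=2 (t=3), |d|=5 (t=2); sum(t^3 - t) = 30.
        Var[W] = n(n+1)(2n+1)/24 - sum(t^3-t)/48 = 1224/24 - 30/48 = 50.375.
        z = (W - E[W]) / sqrt(Var[W]) = (13 - 18) / 7.0975 = -0.7045.
        Two-sided p = 2*Phi(z) = 0.481140.
Step 6: alpha = 0.1. fail to reject H0.

W+ = 23, W- = 13, W = min = 13, p = 0.481140, fail to reject H0.


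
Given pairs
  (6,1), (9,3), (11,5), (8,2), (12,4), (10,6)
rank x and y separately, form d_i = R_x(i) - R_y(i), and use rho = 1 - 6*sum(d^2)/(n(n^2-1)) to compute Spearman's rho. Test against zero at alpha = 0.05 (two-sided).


Step 1: Rank x and y separately (midranks; no ties here).
rank(x): 6->1, 9->3, 11->5, 8->2, 12->6, 10->4
rank(y): 1->1, 3->3, 5->5, 2->2, 4->4, 6->6
Step 2: d_i = R_x(i) - R_y(i); compute d_i^2.
  (1-1)^2=0, (3-3)^2=0, (5-5)^2=0, (2-2)^2=0, (6-4)^2=4, (4-6)^2=4
sum(d^2) = 8.
Step 3: rho = 1 - 6*8 / (6*(6^2 - 1)) = 1 - 48/210 = 0.771429.
Step 4: Under H0, t = rho * sqrt((n-2)/(1-rho^2)) = 2.4247 ~ t(4).
Step 5: Two-sided p-value from the t-distribution with 4 df = 0.072397.
Step 6: alpha = 0.05. fail to reject H0.

rho = 0.7714, p = 0.072397, fail to reject H0 at alpha = 0.05.


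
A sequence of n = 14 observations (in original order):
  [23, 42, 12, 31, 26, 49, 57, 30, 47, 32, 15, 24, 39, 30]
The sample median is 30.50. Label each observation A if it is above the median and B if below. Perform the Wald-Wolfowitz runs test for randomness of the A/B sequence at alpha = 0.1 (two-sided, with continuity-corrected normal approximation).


Step 1: Compute median = 30.50; label A = above, B = below.
Labels in order: BABABAABAABBAB  (n_A = 7, n_B = 7)
Step 2: Count runs R = 11.
Step 3: Under H0 (random ordering), E[R] = 2*n_A*n_B/(n_A+n_B) + 1 = 2*7*7/14 + 1 = 8.0000.
        Var[R] = 2*n_A*n_B*(2*n_A*n_B - n_A - n_B) / ((n_A+n_B)^2 * (n_A+n_B-1)) = 8232/2548 = 3.2308.
        SD[R] = 1.7974.
Step 4: Continuity-corrected z = (R - 0.5 - E[R]) / SD[R] = (11 - 0.5 - 8.0000) / 1.7974 = 1.3909.
Step 5: Two-sided p-value via normal approximation = 2*(1 - Phi(|z|)) = 0.164264.
Step 6: alpha = 0.1. fail to reject H0.

R = 11, z = 1.3909, p = 0.164264, fail to reject H0.


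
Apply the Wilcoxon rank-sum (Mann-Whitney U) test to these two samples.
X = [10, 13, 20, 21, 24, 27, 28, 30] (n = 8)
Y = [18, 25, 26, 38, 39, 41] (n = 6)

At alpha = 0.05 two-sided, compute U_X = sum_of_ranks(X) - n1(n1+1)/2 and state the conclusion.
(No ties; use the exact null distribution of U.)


Step 1: Combine and sort all 14 observations; assign midranks.
sorted (value, group): (10,X), (13,X), (18,Y), (20,X), (21,X), (24,X), (25,Y), (26,Y), (27,X), (28,X), (30,X), (38,Y), (39,Y), (41,Y)
ranks: 10->1, 13->2, 18->3, 20->4, 21->5, 24->6, 25->7, 26->8, 27->9, 28->10, 30->11, 38->12, 39->13, 41->14
Step 2: Rank sum for X: R1 = 1 + 2 + 4 + 5 + 6 + 9 + 10 + 11 = 48.
Step 3: U_X = R1 - n1(n1+1)/2 = 48 - 8*9/2 = 48 - 36 = 12.
       U_Y = n1*n2 - U_X = 48 - 12 = 36.
Step 4: No ties, so the exact null distribution of U (based on enumerating the C(14,8) = 3003 equally likely rank assignments) gives the two-sided p-value.
Step 5: p-value = 0.141858; compare to alpha = 0.05. fail to reject H0.

U_X = 12, p = 0.141858, fail to reject H0 at alpha = 0.05.


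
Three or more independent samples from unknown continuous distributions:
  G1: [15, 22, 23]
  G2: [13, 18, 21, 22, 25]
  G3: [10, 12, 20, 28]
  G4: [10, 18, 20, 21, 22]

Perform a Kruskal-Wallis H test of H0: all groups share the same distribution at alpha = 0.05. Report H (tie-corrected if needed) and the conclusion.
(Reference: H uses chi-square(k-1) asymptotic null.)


Step 1: Combine all N = 17 observations and assign midranks.
sorted (value, group, rank): (10,G3,1.5), (10,G4,1.5), (12,G3,3), (13,G2,4), (15,G1,5), (18,G2,6.5), (18,G4,6.5), (20,G3,8.5), (20,G4,8.5), (21,G2,10.5), (21,G4,10.5), (22,G1,13), (22,G2,13), (22,G4,13), (23,G1,15), (25,G2,16), (28,G3,17)
Step 2: Sum ranks within each group.
R_1 = 33 (n_1 = 3)
R_2 = 50 (n_2 = 5)
R_3 = 30 (n_3 = 4)
R_4 = 40 (n_4 = 5)
Step 3: H = 12/(N(N+1)) * sum(R_i^2/n_i) - 3(N+1)
     = 12/(17*18) * (33^2/3 + 50^2/5 + 30^2/4 + 40^2/5) - 3*18
     = 0.039216 * 1408 - 54
     = 1.215686.
Step 4: Ties present; correction factor C = 1 - 48/(17^3 - 17) = 0.990196. Corrected H = 1.215686 / 0.990196 = 1.227723.
Step 5: Under H0, H ~ chi^2(3); p-value = 0.746363.
Step 6: alpha = 0.05. fail to reject H0.

H = 1.2277, df = 3, p = 0.746363, fail to reject H0.


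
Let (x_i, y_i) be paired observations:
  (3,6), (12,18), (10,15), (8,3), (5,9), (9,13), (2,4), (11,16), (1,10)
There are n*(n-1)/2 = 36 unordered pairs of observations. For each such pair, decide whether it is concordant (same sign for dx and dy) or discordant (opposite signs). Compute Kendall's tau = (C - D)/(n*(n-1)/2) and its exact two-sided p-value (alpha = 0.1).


Step 1: Enumerate the 36 unordered pairs (i,j) with i<j and classify each by sign(x_j-x_i) * sign(y_j-y_i).
  (1,2):dx=+9,dy=+12->C; (1,3):dx=+7,dy=+9->C; (1,4):dx=+5,dy=-3->D; (1,5):dx=+2,dy=+3->C
  (1,6):dx=+6,dy=+7->C; (1,7):dx=-1,dy=-2->C; (1,8):dx=+8,dy=+10->C; (1,9):dx=-2,dy=+4->D
  (2,3):dx=-2,dy=-3->C; (2,4):dx=-4,dy=-15->C; (2,5):dx=-7,dy=-9->C; (2,6):dx=-3,dy=-5->C
  (2,7):dx=-10,dy=-14->C; (2,8):dx=-1,dy=-2->C; (2,9):dx=-11,dy=-8->C; (3,4):dx=-2,dy=-12->C
  (3,5):dx=-5,dy=-6->C; (3,6):dx=-1,dy=-2->C; (3,7):dx=-8,dy=-11->C; (3,8):dx=+1,dy=+1->C
  (3,9):dx=-9,dy=-5->C; (4,5):dx=-3,dy=+6->D; (4,6):dx=+1,dy=+10->C; (4,7):dx=-6,dy=+1->D
  (4,8):dx=+3,dy=+13->C; (4,9):dx=-7,dy=+7->D; (5,6):dx=+4,dy=+4->C; (5,7):dx=-3,dy=-5->C
  (5,8):dx=+6,dy=+7->C; (5,9):dx=-4,dy=+1->D; (6,7):dx=-7,dy=-9->C; (6,8):dx=+2,dy=+3->C
  (6,9):dx=-8,dy=-3->C; (7,8):dx=+9,dy=+12->C; (7,9):dx=-1,dy=+6->D; (8,9):dx=-10,dy=-6->C
Step 2: C = 29, D = 7, total pairs = 36.
Step 3: tau = (C - D)/(n(n-1)/2) = (29 - 7)/36 = 0.611111.
Step 4: Exact two-sided p-value (enumerate n! = 362880 permutations of y under H0): p = 0.024741.
Step 5: alpha = 0.1. reject H0.

tau_b = 0.6111 (C=29, D=7), p = 0.024741, reject H0.


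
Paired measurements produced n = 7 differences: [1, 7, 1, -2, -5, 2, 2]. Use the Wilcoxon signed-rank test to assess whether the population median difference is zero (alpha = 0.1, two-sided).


Step 1: Drop any zero differences (none here) and take |d_i|.
|d| = [1, 7, 1, 2, 5, 2, 2]
Step 2: Midrank |d_i| (ties get averaged ranks).
ranks: |1|->1.5, |7|->7, |1|->1.5, |2|->4, |5|->6, |2|->4, |2|->4
Step 3: Attach original signs; sum ranks with positive sign and with negative sign.
W+ = 1.5 + 7 + 1.5 + 4 + 4 = 18
W- = 4 + 6 = 10
(Check: W+ + W- = 28 should equal n(n+1)/2 = 28.)
Step 4: Test statistic W = min(W+, W-) = 10.
Step 5: Ties in |d|, so use the tie-corrected normal approximation.
        E[W] = n(n+1)/4 = 7*8/4 = 14.
        Tie groups: |d|=1 (t=2), |d|=2 (t=3); sum(t^3 - t) = 30.
        Var[W] = n(n+1)(2n+1)/24 - sum(t^3-t)/48 = 840/24 - 30/48 = 34.375.
        z = (W - E[W]) / sqrt(Var[W]) = (10 - 14) / 5.8630 = -0.6822.
        Two-sided p = 2*Phi(z) = 0.495086.
Step 6: alpha = 0.1. fail to reject H0.

W+ = 18, W- = 10, W = min = 10, p = 0.495086, fail to reject H0.


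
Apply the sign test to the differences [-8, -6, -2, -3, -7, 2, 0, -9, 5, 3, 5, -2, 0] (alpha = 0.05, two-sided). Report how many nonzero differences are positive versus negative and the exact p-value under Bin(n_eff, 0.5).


Step 1: Discard zero differences. Original n = 13; n_eff = number of nonzero differences = 11.
Nonzero differences (with sign): -8, -6, -2, -3, -7, +2, -9, +5, +3, +5, -2
Step 2: Count signs: positive = 4, negative = 7.
Step 3: Under H0: P(positive) = 0.5, so the number of positives S ~ Bin(11, 0.5).
Step 4: Two-sided exact p-value = sum of Bin(11,0.5) probabilities at or below the observed probability = 0.548828.
Step 5: alpha = 0.05. fail to reject H0.

n_eff = 11, pos = 4, neg = 7, p = 0.548828, fail to reject H0.


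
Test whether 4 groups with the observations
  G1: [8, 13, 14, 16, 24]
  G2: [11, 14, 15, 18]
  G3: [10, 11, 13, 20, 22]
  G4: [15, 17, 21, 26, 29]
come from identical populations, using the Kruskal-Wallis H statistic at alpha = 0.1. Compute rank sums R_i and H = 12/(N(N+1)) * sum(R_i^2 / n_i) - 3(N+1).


Step 1: Combine all N = 19 observations and assign midranks.
sorted (value, group, rank): (8,G1,1), (10,G3,2), (11,G2,3.5), (11,G3,3.5), (13,G1,5.5), (13,G3,5.5), (14,G1,7.5), (14,G2,7.5), (15,G2,9.5), (15,G4,9.5), (16,G1,11), (17,G4,12), (18,G2,13), (20,G3,14), (21,G4,15), (22,G3,16), (24,G1,17), (26,G4,18), (29,G4,19)
Step 2: Sum ranks within each group.
R_1 = 42 (n_1 = 5)
R_2 = 33.5 (n_2 = 4)
R_3 = 41 (n_3 = 5)
R_4 = 73.5 (n_4 = 5)
Step 3: H = 12/(N(N+1)) * sum(R_i^2/n_i) - 3(N+1)
     = 12/(19*20) * (42^2/5 + 33.5^2/4 + 41^2/5 + 73.5^2/5) - 3*20
     = 0.031579 * 2050.01 - 60
     = 4.737237.
Step 4: Ties present; correction factor C = 1 - 24/(19^3 - 19) = 0.996491. Corrected H = 4.737237 / 0.996491 = 4.753917.
Step 5: Under H0, H ~ chi^2(3); p-value = 0.190729.
Step 6: alpha = 0.1. fail to reject H0.

H = 4.7539, df = 3, p = 0.190729, fail to reject H0.


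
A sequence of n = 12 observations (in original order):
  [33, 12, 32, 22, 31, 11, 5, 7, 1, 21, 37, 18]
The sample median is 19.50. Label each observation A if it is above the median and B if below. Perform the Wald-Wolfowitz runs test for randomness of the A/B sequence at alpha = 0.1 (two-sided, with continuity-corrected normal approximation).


Step 1: Compute median = 19.50; label A = above, B = below.
Labels in order: ABAAABBBBAAB  (n_A = 6, n_B = 6)
Step 2: Count runs R = 6.
Step 3: Under H0 (random ordering), E[R] = 2*n_A*n_B/(n_A+n_B) + 1 = 2*6*6/12 + 1 = 7.0000.
        Var[R] = 2*n_A*n_B*(2*n_A*n_B - n_A - n_B) / ((n_A+n_B)^2 * (n_A+n_B-1)) = 4320/1584 = 2.7273.
        SD[R] = 1.6514.
Step 4: Continuity-corrected z = (R + 0.5 - E[R]) / SD[R] = (6 + 0.5 - 7.0000) / 1.6514 = -0.3028.
Step 5: Two-sided p-value via normal approximation = 2*(1 - Phi(|z|)) = 0.762069.
Step 6: alpha = 0.1. fail to reject H0.

R = 6, z = -0.3028, p = 0.762069, fail to reject H0.


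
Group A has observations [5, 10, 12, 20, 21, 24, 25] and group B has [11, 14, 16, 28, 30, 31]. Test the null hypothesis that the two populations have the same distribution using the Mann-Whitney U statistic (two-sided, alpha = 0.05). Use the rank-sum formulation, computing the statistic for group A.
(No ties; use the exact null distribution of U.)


Step 1: Combine and sort all 13 observations; assign midranks.
sorted (value, group): (5,X), (10,X), (11,Y), (12,X), (14,Y), (16,Y), (20,X), (21,X), (24,X), (25,X), (28,Y), (30,Y), (31,Y)
ranks: 5->1, 10->2, 11->3, 12->4, 14->5, 16->6, 20->7, 21->8, 24->9, 25->10, 28->11, 30->12, 31->13
Step 2: Rank sum for X: R1 = 1 + 2 + 4 + 7 + 8 + 9 + 10 = 41.
Step 3: U_X = R1 - n1(n1+1)/2 = 41 - 7*8/2 = 41 - 28 = 13.
       U_Y = n1*n2 - U_X = 42 - 13 = 29.
Step 4: No ties, so the exact null distribution of U (based on enumerating the C(13,7) = 1716 equally likely rank assignments) gives the two-sided p-value.
Step 5: p-value = 0.294872; compare to alpha = 0.05. fail to reject H0.

U_X = 13, p = 0.294872, fail to reject H0 at alpha = 0.05.


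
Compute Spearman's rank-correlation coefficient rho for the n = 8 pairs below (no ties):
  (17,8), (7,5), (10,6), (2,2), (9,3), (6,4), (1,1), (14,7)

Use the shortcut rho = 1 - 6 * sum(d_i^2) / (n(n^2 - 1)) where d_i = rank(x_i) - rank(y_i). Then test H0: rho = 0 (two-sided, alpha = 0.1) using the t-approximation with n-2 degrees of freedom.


Step 1: Rank x and y separately (midranks; no ties here).
rank(x): 17->8, 7->4, 10->6, 2->2, 9->5, 6->3, 1->1, 14->7
rank(y): 8->8, 5->5, 6->6, 2->2, 3->3, 4->4, 1->1, 7->7
Step 2: d_i = R_x(i) - R_y(i); compute d_i^2.
  (8-8)^2=0, (4-5)^2=1, (6-6)^2=0, (2-2)^2=0, (5-3)^2=4, (3-4)^2=1, (1-1)^2=0, (7-7)^2=0
sum(d^2) = 6.
Step 3: rho = 1 - 6*6 / (8*(8^2 - 1)) = 1 - 36/504 = 0.928571.
Step 4: Under H0, t = rho * sqrt((n-2)/(1-rho^2)) = 6.1283 ~ t(6).
Step 5: Two-sided p-value from the t-distribution with 6 df = 0.000863.
Step 6: alpha = 0.1. reject H0.

rho = 0.9286, p = 0.000863, reject H0 at alpha = 0.1.


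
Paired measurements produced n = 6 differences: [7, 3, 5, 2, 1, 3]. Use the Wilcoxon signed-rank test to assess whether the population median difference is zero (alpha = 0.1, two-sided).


Step 1: Drop any zero differences (none here) and take |d_i|.
|d| = [7, 3, 5, 2, 1, 3]
Step 2: Midrank |d_i| (ties get averaged ranks).
ranks: |7|->6, |3|->3.5, |5|->5, |2|->2, |1|->1, |3|->3.5
Step 3: Attach original signs; sum ranks with positive sign and with negative sign.
W+ = 6 + 3.5 + 5 + 2 + 1 + 3.5 = 21
W- = 0 = 0
(Check: W+ + W- = 21 should equal n(n+1)/2 = 21.)
Step 4: Test statistic W = min(W+, W-) = 0.
Step 5: Ties in |d|, so use the tie-corrected normal approximation.
        E[W] = n(n+1)/4 = 6*7/4 = 10.5.
        Tie groups: |d|=3 (t=2); sum(t^3 - t) = 6.
        Var[W] = n(n+1)(2n+1)/24 - sum(t^3-t)/48 = 546/24 - 6/48 = 22.625.
        z = (W - E[W]) / sqrt(Var[W]) = (0 - 10.5) / 4.7566 = -2.2075.
        Two-sided p = 2*Phi(z) = 0.027281.
Step 6: alpha = 0.1. reject H0.

W+ = 21, W- = 0, W = min = 0, p = 0.027281, reject H0.


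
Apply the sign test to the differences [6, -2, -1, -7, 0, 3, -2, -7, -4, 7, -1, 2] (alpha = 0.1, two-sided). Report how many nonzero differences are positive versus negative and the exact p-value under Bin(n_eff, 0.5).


Step 1: Discard zero differences. Original n = 12; n_eff = number of nonzero differences = 11.
Nonzero differences (with sign): +6, -2, -1, -7, +3, -2, -7, -4, +7, -1, +2
Step 2: Count signs: positive = 4, negative = 7.
Step 3: Under H0: P(positive) = 0.5, so the number of positives S ~ Bin(11, 0.5).
Step 4: Two-sided exact p-value = sum of Bin(11,0.5) probabilities at or below the observed probability = 0.548828.
Step 5: alpha = 0.1. fail to reject H0.

n_eff = 11, pos = 4, neg = 7, p = 0.548828, fail to reject H0.


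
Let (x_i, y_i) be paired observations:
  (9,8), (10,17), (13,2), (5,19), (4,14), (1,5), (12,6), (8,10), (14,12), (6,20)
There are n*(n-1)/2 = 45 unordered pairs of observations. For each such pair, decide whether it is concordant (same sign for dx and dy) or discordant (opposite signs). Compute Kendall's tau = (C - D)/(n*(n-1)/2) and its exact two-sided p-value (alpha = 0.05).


Step 1: Enumerate the 45 unordered pairs (i,j) with i<j and classify each by sign(x_j-x_i) * sign(y_j-y_i).
  (1,2):dx=+1,dy=+9->C; (1,3):dx=+4,dy=-6->D; (1,4):dx=-4,dy=+11->D; (1,5):dx=-5,dy=+6->D
  (1,6):dx=-8,dy=-3->C; (1,7):dx=+3,dy=-2->D; (1,8):dx=-1,dy=+2->D; (1,9):dx=+5,dy=+4->C
  (1,10):dx=-3,dy=+12->D; (2,3):dx=+3,dy=-15->D; (2,4):dx=-5,dy=+2->D; (2,5):dx=-6,dy=-3->C
  (2,6):dx=-9,dy=-12->C; (2,7):dx=+2,dy=-11->D; (2,8):dx=-2,dy=-7->C; (2,9):dx=+4,dy=-5->D
  (2,10):dx=-4,dy=+3->D; (3,4):dx=-8,dy=+17->D; (3,5):dx=-9,dy=+12->D; (3,6):dx=-12,dy=+3->D
  (3,7):dx=-1,dy=+4->D; (3,8):dx=-5,dy=+8->D; (3,9):dx=+1,dy=+10->C; (3,10):dx=-7,dy=+18->D
  (4,5):dx=-1,dy=-5->C; (4,6):dx=-4,dy=-14->C; (4,7):dx=+7,dy=-13->D; (4,8):dx=+3,dy=-9->D
  (4,9):dx=+9,dy=-7->D; (4,10):dx=+1,dy=+1->C; (5,6):dx=-3,dy=-9->C; (5,7):dx=+8,dy=-8->D
  (5,8):dx=+4,dy=-4->D; (5,9):dx=+10,dy=-2->D; (5,10):dx=+2,dy=+6->C; (6,7):dx=+11,dy=+1->C
  (6,8):dx=+7,dy=+5->C; (6,9):dx=+13,dy=+7->C; (6,10):dx=+5,dy=+15->C; (7,8):dx=-4,dy=+4->D
  (7,9):dx=+2,dy=+6->C; (7,10):dx=-6,dy=+14->D; (8,9):dx=+6,dy=+2->C; (8,10):dx=-2,dy=+10->D
  (9,10):dx=-8,dy=+8->D
Step 2: C = 18, D = 27, total pairs = 45.
Step 3: tau = (C - D)/(n(n-1)/2) = (18 - 27)/45 = -0.200000.
Step 4: Exact two-sided p-value (enumerate n! = 3628800 permutations of y under H0): p = 0.484313.
Step 5: alpha = 0.05. fail to reject H0.

tau_b = -0.2000 (C=18, D=27), p = 0.484313, fail to reject H0.


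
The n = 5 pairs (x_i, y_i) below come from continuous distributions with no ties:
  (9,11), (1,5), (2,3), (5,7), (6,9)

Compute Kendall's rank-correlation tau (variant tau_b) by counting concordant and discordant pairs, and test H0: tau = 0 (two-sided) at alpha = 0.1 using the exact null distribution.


Step 1: Enumerate the 10 unordered pairs (i,j) with i<j and classify each by sign(x_j-x_i) * sign(y_j-y_i).
  (1,2):dx=-8,dy=-6->C; (1,3):dx=-7,dy=-8->C; (1,4):dx=-4,dy=-4->C; (1,5):dx=-3,dy=-2->C
  (2,3):dx=+1,dy=-2->D; (2,4):dx=+4,dy=+2->C; (2,5):dx=+5,dy=+4->C; (3,4):dx=+3,dy=+4->C
  (3,5):dx=+4,dy=+6->C; (4,5):dx=+1,dy=+2->C
Step 2: C = 9, D = 1, total pairs = 10.
Step 3: tau = (C - D)/(n(n-1)/2) = (9 - 1)/10 = 0.800000.
Step 4: Exact two-sided p-value (enumerate n! = 120 permutations of y under H0): p = 0.083333.
Step 5: alpha = 0.1. reject H0.

tau_b = 0.8000 (C=9, D=1), p = 0.083333, reject H0.


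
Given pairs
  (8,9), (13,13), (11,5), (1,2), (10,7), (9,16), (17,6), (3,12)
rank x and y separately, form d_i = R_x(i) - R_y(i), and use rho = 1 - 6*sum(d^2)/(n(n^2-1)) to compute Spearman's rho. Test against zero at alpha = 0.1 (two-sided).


Step 1: Rank x and y separately (midranks; no ties here).
rank(x): 8->3, 13->7, 11->6, 1->1, 10->5, 9->4, 17->8, 3->2
rank(y): 9->5, 13->7, 5->2, 2->1, 7->4, 16->8, 6->3, 12->6
Step 2: d_i = R_x(i) - R_y(i); compute d_i^2.
  (3-5)^2=4, (7-7)^2=0, (6-2)^2=16, (1-1)^2=0, (5-4)^2=1, (4-8)^2=16, (8-3)^2=25, (2-6)^2=16
sum(d^2) = 78.
Step 3: rho = 1 - 6*78 / (8*(8^2 - 1)) = 1 - 468/504 = 0.071429.
Step 4: Under H0, t = rho * sqrt((n-2)/(1-rho^2)) = 0.1754 ~ t(6).
Step 5: Two-sided p-value from the t-distribution with 6 df = 0.866526.
Step 6: alpha = 0.1. fail to reject H0.

rho = 0.0714, p = 0.866526, fail to reject H0 at alpha = 0.1.


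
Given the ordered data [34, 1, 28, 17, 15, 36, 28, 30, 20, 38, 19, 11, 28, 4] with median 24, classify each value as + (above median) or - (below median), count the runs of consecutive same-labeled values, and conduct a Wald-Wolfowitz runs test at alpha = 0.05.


Step 1: Compute median = 24; label A = above, B = below.
Labels in order: ABABBAAABABBAB  (n_A = 7, n_B = 7)
Step 2: Count runs R = 10.
Step 3: Under H0 (random ordering), E[R] = 2*n_A*n_B/(n_A+n_B) + 1 = 2*7*7/14 + 1 = 8.0000.
        Var[R] = 2*n_A*n_B*(2*n_A*n_B - n_A - n_B) / ((n_A+n_B)^2 * (n_A+n_B-1)) = 8232/2548 = 3.2308.
        SD[R] = 1.7974.
Step 4: Continuity-corrected z = (R - 0.5 - E[R]) / SD[R] = (10 - 0.5 - 8.0000) / 1.7974 = 0.8345.
Step 5: Two-sided p-value via normal approximation = 2*(1 - Phi(|z|)) = 0.403986.
Step 6: alpha = 0.05. fail to reject H0.

R = 10, z = 0.8345, p = 0.403986, fail to reject H0.


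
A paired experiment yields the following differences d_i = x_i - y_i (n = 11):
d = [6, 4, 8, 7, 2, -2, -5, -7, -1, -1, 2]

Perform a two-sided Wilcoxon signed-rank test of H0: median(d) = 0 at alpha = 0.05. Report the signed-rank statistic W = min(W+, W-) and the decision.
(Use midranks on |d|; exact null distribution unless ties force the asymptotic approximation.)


Step 1: Drop any zero differences (none here) and take |d_i|.
|d| = [6, 4, 8, 7, 2, 2, 5, 7, 1, 1, 2]
Step 2: Midrank |d_i| (ties get averaged ranks).
ranks: |6|->8, |4|->6, |8|->11, |7|->9.5, |2|->4, |2|->4, |5|->7, |7|->9.5, |1|->1.5, |1|->1.5, |2|->4
Step 3: Attach original signs; sum ranks with positive sign and with negative sign.
W+ = 8 + 6 + 11 + 9.5 + 4 + 4 = 42.5
W- = 4 + 7 + 9.5 + 1.5 + 1.5 = 23.5
(Check: W+ + W- = 66 should equal n(n+1)/2 = 66.)
Step 4: Test statistic W = min(W+, W-) = 23.5.
Step 5: Ties in |d|, so use the tie-corrected normal approximation.
        E[W] = n(n+1)/4 = 11*12/4 = 33.
        Tie groups: |d|=1 (t=2), |d|=2 (t=3), |d|=7 (t=2); sum(t^3 - t) = 36.
        Var[W] = n(n+1)(2n+1)/24 - sum(t^3-t)/48 = 3036/24 - 36/48 = 125.75.
        z = (W - E[W]) / sqrt(Var[W]) = (23.5 - 33) / 11.2138 = -0.8472.
        Two-sided p = 2*Phi(z) = 0.396901.
Step 6: alpha = 0.05. fail to reject H0.

W+ = 42.5, W- = 23.5, W = min = 23.5, p = 0.396901, fail to reject H0.


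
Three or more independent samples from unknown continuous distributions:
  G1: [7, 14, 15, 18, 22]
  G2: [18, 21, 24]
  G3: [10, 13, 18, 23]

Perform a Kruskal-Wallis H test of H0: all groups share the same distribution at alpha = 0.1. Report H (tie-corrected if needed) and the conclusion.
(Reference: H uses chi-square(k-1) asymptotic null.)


Step 1: Combine all N = 12 observations and assign midranks.
sorted (value, group, rank): (7,G1,1), (10,G3,2), (13,G3,3), (14,G1,4), (15,G1,5), (18,G1,7), (18,G2,7), (18,G3,7), (21,G2,9), (22,G1,10), (23,G3,11), (24,G2,12)
Step 2: Sum ranks within each group.
R_1 = 27 (n_1 = 5)
R_2 = 28 (n_2 = 3)
R_3 = 23 (n_3 = 4)
Step 3: H = 12/(N(N+1)) * sum(R_i^2/n_i) - 3(N+1)
     = 12/(12*13) * (27^2/5 + 28^2/3 + 23^2/4) - 3*13
     = 0.076923 * 539.383 - 39
     = 2.491026.
Step 4: Ties present; correction factor C = 1 - 24/(12^3 - 12) = 0.986014. Corrected H = 2.491026 / 0.986014 = 2.526359.
Step 5: Under H0, H ~ chi^2(2); p-value = 0.282754.
Step 6: alpha = 0.1. fail to reject H0.

H = 2.5264, df = 2, p = 0.282754, fail to reject H0.


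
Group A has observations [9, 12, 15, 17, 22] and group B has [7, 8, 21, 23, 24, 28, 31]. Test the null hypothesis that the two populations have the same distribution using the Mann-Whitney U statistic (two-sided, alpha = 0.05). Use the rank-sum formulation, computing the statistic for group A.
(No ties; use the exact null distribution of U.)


Step 1: Combine and sort all 12 observations; assign midranks.
sorted (value, group): (7,Y), (8,Y), (9,X), (12,X), (15,X), (17,X), (21,Y), (22,X), (23,Y), (24,Y), (28,Y), (31,Y)
ranks: 7->1, 8->2, 9->3, 12->4, 15->5, 17->6, 21->7, 22->8, 23->9, 24->10, 28->11, 31->12
Step 2: Rank sum for X: R1 = 3 + 4 + 5 + 6 + 8 = 26.
Step 3: U_X = R1 - n1(n1+1)/2 = 26 - 5*6/2 = 26 - 15 = 11.
       U_Y = n1*n2 - U_X = 35 - 11 = 24.
Step 4: No ties, so the exact null distribution of U (based on enumerating the C(12,5) = 792 equally likely rank assignments) gives the two-sided p-value.
Step 5: p-value = 0.343434; compare to alpha = 0.05. fail to reject H0.

U_X = 11, p = 0.343434, fail to reject H0 at alpha = 0.05.


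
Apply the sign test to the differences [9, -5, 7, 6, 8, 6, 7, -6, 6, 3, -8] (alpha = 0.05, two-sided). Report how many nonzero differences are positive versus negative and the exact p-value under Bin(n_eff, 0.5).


Step 1: Discard zero differences. Original n = 11; n_eff = number of nonzero differences = 11.
Nonzero differences (with sign): +9, -5, +7, +6, +8, +6, +7, -6, +6, +3, -8
Step 2: Count signs: positive = 8, negative = 3.
Step 3: Under H0: P(positive) = 0.5, so the number of positives S ~ Bin(11, 0.5).
Step 4: Two-sided exact p-value = sum of Bin(11,0.5) probabilities at or below the observed probability = 0.226562.
Step 5: alpha = 0.05. fail to reject H0.

n_eff = 11, pos = 8, neg = 3, p = 0.226562, fail to reject H0.


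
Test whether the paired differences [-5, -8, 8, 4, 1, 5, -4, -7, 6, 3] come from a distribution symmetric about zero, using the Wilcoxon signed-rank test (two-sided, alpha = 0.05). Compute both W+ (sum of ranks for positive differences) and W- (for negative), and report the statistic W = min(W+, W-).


Step 1: Drop any zero differences (none here) and take |d_i|.
|d| = [5, 8, 8, 4, 1, 5, 4, 7, 6, 3]
Step 2: Midrank |d_i| (ties get averaged ranks).
ranks: |5|->5.5, |8|->9.5, |8|->9.5, |4|->3.5, |1|->1, |5|->5.5, |4|->3.5, |7|->8, |6|->7, |3|->2
Step 3: Attach original signs; sum ranks with positive sign and with negative sign.
W+ = 9.5 + 3.5 + 1 + 5.5 + 7 + 2 = 28.5
W- = 5.5 + 9.5 + 3.5 + 8 = 26.5
(Check: W+ + W- = 55 should equal n(n+1)/2 = 55.)
Step 4: Test statistic W = min(W+, W-) = 26.5.
Step 5: Ties in |d|, so use the tie-corrected normal approximation.
        E[W] = n(n+1)/4 = 10*11/4 = 27.5.
        Tie groups: |d|=4 (t=2), |d|=5 (t=2), |d|=8 (t=2); sum(t^3 - t) = 18.
        Var[W] = n(n+1)(2n+1)/24 - sum(t^3-t)/48 = 2310/24 - 18/48 = 95.875.
        z = (W - E[W]) / sqrt(Var[W]) = (26.5 - 27.5) / 9.7916 = -0.1021.
        Two-sided p = 2*Phi(z) = 0.918655.
Step 6: alpha = 0.05. fail to reject H0.

W+ = 28.5, W- = 26.5, W = min = 26.5, p = 0.918655, fail to reject H0.


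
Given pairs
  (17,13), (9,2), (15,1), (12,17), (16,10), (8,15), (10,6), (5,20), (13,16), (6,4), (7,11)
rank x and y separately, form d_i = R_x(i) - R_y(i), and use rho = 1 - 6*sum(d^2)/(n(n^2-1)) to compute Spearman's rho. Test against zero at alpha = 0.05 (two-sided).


Step 1: Rank x and y separately (midranks; no ties here).
rank(x): 17->11, 9->5, 15->9, 12->7, 16->10, 8->4, 10->6, 5->1, 13->8, 6->2, 7->3
rank(y): 13->7, 2->2, 1->1, 17->10, 10->5, 15->8, 6->4, 20->11, 16->9, 4->3, 11->6
Step 2: d_i = R_x(i) - R_y(i); compute d_i^2.
  (11-7)^2=16, (5-2)^2=9, (9-1)^2=64, (7-10)^2=9, (10-5)^2=25, (4-8)^2=16, (6-4)^2=4, (1-11)^2=100, (8-9)^2=1, (2-3)^2=1, (3-6)^2=9
sum(d^2) = 254.
Step 3: rho = 1 - 6*254 / (11*(11^2 - 1)) = 1 - 1524/1320 = -0.154545.
Step 4: Under H0, t = rho * sqrt((n-2)/(1-rho^2)) = -0.4693 ~ t(9).
Step 5: Two-sided p-value from the t-distribution with 9 df = 0.650034.
Step 6: alpha = 0.05. fail to reject H0.

rho = -0.1545, p = 0.650034, fail to reject H0 at alpha = 0.05.
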